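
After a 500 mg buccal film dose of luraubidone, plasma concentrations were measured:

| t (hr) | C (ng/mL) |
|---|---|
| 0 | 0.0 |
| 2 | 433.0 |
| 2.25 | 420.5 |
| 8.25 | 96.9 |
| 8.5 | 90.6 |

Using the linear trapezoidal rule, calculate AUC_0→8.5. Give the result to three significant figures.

AUC = 2120 ng/mL·hr

Trapezoidal AUC_0→8.5:
  [0→2]: (0.0+433.0)/2 × 2 = 433.0
  [2→2.25]: (433.0+420.5)/2 × 0.25 = 106.6875
  [2.25→8.25]: (420.5+96.9)/2 × 6 = 1552.2
  [8.25→8.5]: (96.9+90.6)/2 × 0.25 = 23.4375
  Sum = 2115.325 ng/mL·hr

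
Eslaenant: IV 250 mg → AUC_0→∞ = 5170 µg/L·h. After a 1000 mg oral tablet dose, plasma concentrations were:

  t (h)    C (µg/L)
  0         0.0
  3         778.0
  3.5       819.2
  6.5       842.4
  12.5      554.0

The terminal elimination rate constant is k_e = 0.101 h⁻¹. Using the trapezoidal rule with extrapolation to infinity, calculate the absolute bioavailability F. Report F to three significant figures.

F = 0.664

Trapezoidal AUC_0→12.5 (oral tablet):
  [0→3]: (0.0+778.0)/2 × 3 = 1167.0
  [3→3.5]: (778.0+819.2)/2 × 0.5 = 399.3
  [3.5→6.5]: (819.2+842.4)/2 × 3 = 2492.4
  [6.5→12.5]: (842.4+554.0)/2 × 6 = 4189.2
  Sum = 8247.9 µg/L·h
Tail: C_last/k_e = 554.0/0.101 = 5485.149
AUC_0→∞ (oral tablet) = 8247.9 + 5485.149 = 13733.049 µg/L·h
F = (AUC_ev/D_ev)/(AUC_iv/D_iv) = (13733.049/1000)/(5170/250) = 13.733049/20.68 = 0.6641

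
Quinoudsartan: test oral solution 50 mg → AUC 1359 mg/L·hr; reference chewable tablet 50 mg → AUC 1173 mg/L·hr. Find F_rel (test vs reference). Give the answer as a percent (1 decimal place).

F_rel = (AUC_test/D_test) / (AUC_ref/D_ref)
      = (1359/50) / (1173/50)
      = 27.18 / 23.46 = 1.1586 = 115.86%

F_rel = 115.9%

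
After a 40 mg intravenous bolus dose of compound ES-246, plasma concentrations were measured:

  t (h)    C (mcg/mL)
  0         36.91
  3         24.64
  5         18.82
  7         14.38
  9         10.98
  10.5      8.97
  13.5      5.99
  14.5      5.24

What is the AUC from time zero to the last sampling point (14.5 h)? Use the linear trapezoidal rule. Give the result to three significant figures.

AUC = 237 mcg/mL·h

Trapezoidal AUC_0→14.5:
  [0→3]: (36.91+24.64)/2 × 3 = 92.325
  [3→5]: (24.64+18.82)/2 × 2 = 43.46
  [5→7]: (18.82+14.38)/2 × 2 = 33.2
  [7→9]: (14.38+10.98)/2 × 2 = 25.36
  [9→10.5]: (10.98+8.97)/2 × 1.5 = 14.9625
  [10.5→13.5]: (8.97+5.99)/2 × 3 = 22.44
  [13.5→14.5]: (5.99+5.24)/2 × 1 = 5.615
  Sum = 237.3625 mcg/mL·h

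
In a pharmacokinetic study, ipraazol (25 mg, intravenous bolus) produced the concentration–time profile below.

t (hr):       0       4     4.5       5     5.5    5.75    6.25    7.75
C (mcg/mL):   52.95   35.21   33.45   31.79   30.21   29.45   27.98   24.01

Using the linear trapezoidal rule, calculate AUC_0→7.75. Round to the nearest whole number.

Trapezoidal AUC_0→7.75:
  [0→4]: (52.95+35.21)/2 × 4 = 176.32
  [4→4.5]: (35.21+33.45)/2 × 0.5 = 17.165
  [4.5→5]: (33.45+31.79)/2 × 0.5 = 16.31
  [5→5.5]: (31.79+30.21)/2 × 0.5 = 15.5
  [5.5→5.75]: (30.21+29.45)/2 × 0.25 = 7.4575
  [5.75→6.25]: (29.45+27.98)/2 × 0.5 = 14.3575
  [6.25→7.75]: (27.98+24.01)/2 × 1.5 = 38.9925
  Sum = 286.1025 mcg/mL·hr

AUC = 286 mcg/mL·hr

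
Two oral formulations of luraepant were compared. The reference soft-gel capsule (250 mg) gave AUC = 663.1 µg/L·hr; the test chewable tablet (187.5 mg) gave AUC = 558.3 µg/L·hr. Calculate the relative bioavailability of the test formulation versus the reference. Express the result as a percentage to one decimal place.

F_rel = 112.3%

F_rel = (AUC_test/D_test) / (AUC_ref/D_ref)
      = (558.3/187.5) / (663.1/250)
      = 2.9776 / 2.6524 = 1.1226 = 112.26%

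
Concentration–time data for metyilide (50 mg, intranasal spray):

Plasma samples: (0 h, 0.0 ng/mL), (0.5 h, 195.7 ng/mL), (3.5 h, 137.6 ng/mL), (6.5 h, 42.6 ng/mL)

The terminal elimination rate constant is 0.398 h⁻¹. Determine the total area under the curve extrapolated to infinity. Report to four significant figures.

AUC = 926.2 ng/mL·h

Trapezoidal AUC_0→6.5:
  [0→0.5]: (0.0+195.7)/2 × 0.5 = 48.925
  [0.5→3.5]: (195.7+137.6)/2 × 3 = 499.95
  [3.5→6.5]: (137.6+42.6)/2 × 3 = 270.3
  Sum = 819.175 ng/mL·h
Extrapolated tail: C_last / k_e = 42.6 / 0.398 = 107.035
AUC_0→∞ = 819.175 + 107.035 = 926.21 ng/mL·h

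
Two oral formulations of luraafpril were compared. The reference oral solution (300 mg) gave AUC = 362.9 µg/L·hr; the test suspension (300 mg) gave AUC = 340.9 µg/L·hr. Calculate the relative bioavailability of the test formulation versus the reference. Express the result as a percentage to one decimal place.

F_rel = (AUC_test/D_test) / (AUC_ref/D_ref)
      = (340.9/300) / (362.9/300)
      = 1.13633 / 1.20967 = 0.9394 = 93.94%

F_rel = 93.9%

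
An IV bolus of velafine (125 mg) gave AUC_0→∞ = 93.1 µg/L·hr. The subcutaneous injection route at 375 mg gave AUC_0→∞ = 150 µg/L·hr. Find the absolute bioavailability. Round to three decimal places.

F = 0.537

F = (AUC_ev / D_ev) / (AUC_iv / D_iv)
  = (150/375) / (93.1/125)
  = 0.4 / 0.7448 = 0.5371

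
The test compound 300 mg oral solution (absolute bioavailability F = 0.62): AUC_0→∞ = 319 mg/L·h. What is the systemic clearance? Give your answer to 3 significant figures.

CL = 0.583 L/h

CL = F × Dose / AUC_0→∞
   = 0.62 × 300 / 319 = 0.583072 L/h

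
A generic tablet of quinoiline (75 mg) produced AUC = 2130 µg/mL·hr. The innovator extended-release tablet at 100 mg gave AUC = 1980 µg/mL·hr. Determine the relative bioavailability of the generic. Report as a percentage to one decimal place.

F_rel = 143.4%

F_rel = (AUC_test/D_test) / (AUC_ref/D_ref)
      = (2130/75) / (1980/100)
      = 28.4 / 19.8 = 1.4343 = 143.43%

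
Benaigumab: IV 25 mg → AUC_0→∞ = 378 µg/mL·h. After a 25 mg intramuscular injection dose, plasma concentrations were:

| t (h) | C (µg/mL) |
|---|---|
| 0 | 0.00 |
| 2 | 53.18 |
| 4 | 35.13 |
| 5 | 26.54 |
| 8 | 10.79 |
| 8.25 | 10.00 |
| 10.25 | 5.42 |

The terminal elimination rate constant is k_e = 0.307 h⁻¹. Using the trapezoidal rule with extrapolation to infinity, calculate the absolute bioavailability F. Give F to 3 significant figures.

F = 0.698

Trapezoidal AUC_0→10.25 (intramuscular injection):
  [0→2]: (0.00+53.18)/2 × 2 = 53.18
  [2→4]: (53.18+35.13)/2 × 2 = 88.31
  [4→5]: (35.13+26.54)/2 × 1 = 30.835
  [5→8]: (26.54+10.79)/2 × 3 = 55.995
  [8→8.25]: (10.79+10.00)/2 × 0.25 = 2.59875
  [8.25→10.25]: (10.00+5.42)/2 × 2 = 15.42
  Sum = 246.33875 µg/mL·h
Tail: C_last/k_e = 5.42/0.307 = 17.655
AUC_0→∞ (intramuscular injection) = 246.33875 + 17.655 = 263.99375 µg/mL·h
F = (AUC_ev/D_ev)/(AUC_iv/D_iv) = (263.99375/25)/(378/25) = 10.55975/15.12 = 0.6984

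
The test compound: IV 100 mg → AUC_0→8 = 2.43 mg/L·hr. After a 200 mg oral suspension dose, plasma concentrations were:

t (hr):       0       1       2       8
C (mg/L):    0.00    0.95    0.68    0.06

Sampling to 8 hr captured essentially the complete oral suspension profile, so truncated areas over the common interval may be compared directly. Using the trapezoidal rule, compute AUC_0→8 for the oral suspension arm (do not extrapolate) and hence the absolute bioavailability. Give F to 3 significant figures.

F = 0.722

Trapezoidal AUC_0→8 (oral suspension):
  [0→1]: (0.00+0.95)/2 × 1 = 0.475
  [1→2]: (0.95+0.68)/2 × 1 = 0.815
  [2→8]: (0.68+0.06)/2 × 6 = 2.22
  Sum = 3.51 mg/L·hr
F = (AUC_ev/D_ev)/(AUC_iv/D_iv) = (3.51/200)/(2.43/100) = 0.01755/0.0243 = 0.7222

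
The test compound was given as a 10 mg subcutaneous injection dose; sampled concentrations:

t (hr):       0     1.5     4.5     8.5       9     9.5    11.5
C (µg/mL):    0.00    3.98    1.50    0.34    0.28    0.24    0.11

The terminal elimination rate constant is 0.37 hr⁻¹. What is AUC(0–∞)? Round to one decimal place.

Trapezoidal AUC_0→11.5:
  [0→1.5]: (0.00+3.98)/2 × 1.5 = 2.985
  [1.5→4.5]: (3.98+1.50)/2 × 3 = 8.22
  [4.5→8.5]: (1.50+0.34)/2 × 4 = 3.68
  [8.5→9]: (0.34+0.28)/2 × 0.5 = 0.155
  [9→9.5]: (0.28+0.24)/2 × 0.5 = 0.13
  [9.5→11.5]: (0.24+0.11)/2 × 2 = 0.35
  Sum = 15.52 µg/mL·hr
Extrapolated tail: C_last / k_e = 0.11 / 0.37 = 0.297
AUC_0→∞ = 15.52 + 0.297 = 15.817 µg/mL·hr

AUC = 15.8 µg/mL·hr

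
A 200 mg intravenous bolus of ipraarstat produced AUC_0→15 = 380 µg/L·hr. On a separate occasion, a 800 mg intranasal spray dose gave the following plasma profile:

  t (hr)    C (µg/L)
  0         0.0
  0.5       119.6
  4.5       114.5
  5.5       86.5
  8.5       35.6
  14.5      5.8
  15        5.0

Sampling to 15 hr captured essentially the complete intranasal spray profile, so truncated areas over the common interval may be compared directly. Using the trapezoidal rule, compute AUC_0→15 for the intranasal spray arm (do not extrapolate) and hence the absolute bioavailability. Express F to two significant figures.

Trapezoidal AUC_0→15 (intranasal spray):
  [0→0.5]: (0.0+119.6)/2 × 0.5 = 29.9
  [0.5→4.5]: (119.6+114.5)/2 × 4 = 468.2
  [4.5→5.5]: (114.5+86.5)/2 × 1 = 100.5
  [5.5→8.5]: (86.5+35.6)/2 × 3 = 183.15
  [8.5→14.5]: (35.6+5.8)/2 × 6 = 124.2
  [14.5→15]: (5.8+5.0)/2 × 0.5 = 2.7
  Sum = 908.65 µg/L·hr
F = (AUC_ev/D_ev)/(AUC_iv/D_iv) = (908.65/800)/(380/200) = 1.1358125/1.9 = 0.5978

F = 0.60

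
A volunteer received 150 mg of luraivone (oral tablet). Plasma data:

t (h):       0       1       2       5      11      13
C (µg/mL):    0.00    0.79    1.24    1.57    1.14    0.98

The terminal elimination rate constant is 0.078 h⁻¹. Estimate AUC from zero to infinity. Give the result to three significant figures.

AUC = 28.4 µg/mL·h

Trapezoidal AUC_0→13:
  [0→1]: (0.00+0.79)/2 × 1 = 0.395
  [1→2]: (0.79+1.24)/2 × 1 = 1.015
  [2→5]: (1.24+1.57)/2 × 3 = 4.215
  [5→11]: (1.57+1.14)/2 × 6 = 8.13
  [11→13]: (1.14+0.98)/2 × 2 = 2.12
  Sum = 15.875 µg/mL·h
Extrapolated tail: C_last / k_e = 0.98 / 0.078 = 12.564
AUC_0→∞ = 15.875 + 12.564 = 28.439 µg/mL·h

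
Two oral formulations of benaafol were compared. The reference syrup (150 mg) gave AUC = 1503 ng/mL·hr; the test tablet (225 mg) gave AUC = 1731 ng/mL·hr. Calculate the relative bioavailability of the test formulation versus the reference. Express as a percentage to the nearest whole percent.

F_rel = 77%

F_rel = (AUC_test/D_test) / (AUC_ref/D_ref)
      = (1731/225) / (1503/150)
      = 7.69333 / 10.02 = 0.7678 = 76.78%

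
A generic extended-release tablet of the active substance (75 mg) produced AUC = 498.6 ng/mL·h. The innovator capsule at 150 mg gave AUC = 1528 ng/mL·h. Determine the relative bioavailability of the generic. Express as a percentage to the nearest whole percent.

F_rel = (AUC_test/D_test) / (AUC_ref/D_ref)
      = (498.6/75) / (1528/150)
      = 6.648 / 10.1867 = 0.6526 = 65.26%

F_rel = 65%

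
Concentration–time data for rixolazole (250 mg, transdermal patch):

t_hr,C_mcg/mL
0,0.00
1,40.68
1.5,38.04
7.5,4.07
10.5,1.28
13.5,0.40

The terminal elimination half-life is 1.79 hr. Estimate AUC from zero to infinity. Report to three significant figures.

Trapezoidal AUC_0→13.5:
  [0→1]: (0.00+40.68)/2 × 1 = 20.34
  [1→1.5]: (40.68+38.04)/2 × 0.5 = 19.68
  [1.5→7.5]: (38.04+4.07)/2 × 6 = 126.33
  [7.5→10.5]: (4.07+1.28)/2 × 3 = 8.025
  [10.5→13.5]: (1.28+0.40)/2 × 3 = 2.52
  Sum = 176.895 mcg/mL·hr
k_e = ln2 / t½ = 0.693147 / 1.79 = 0.3872 hr^-1
Extrapolated tail: C_last / k_e = 0.40 / 0.3872 = 1.033
AUC_0→∞ = 176.895 + 1.033 = 177.928 mcg/mL·hr

AUC = 178 mcg/mL·hr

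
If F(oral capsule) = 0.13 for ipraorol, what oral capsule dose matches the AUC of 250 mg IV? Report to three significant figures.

For equal systemic exposure: F × D_ev = D_iv
D_ev = D_iv / F = 250 / 0.13 = 1923.08 mg

D_oral = 1920 mg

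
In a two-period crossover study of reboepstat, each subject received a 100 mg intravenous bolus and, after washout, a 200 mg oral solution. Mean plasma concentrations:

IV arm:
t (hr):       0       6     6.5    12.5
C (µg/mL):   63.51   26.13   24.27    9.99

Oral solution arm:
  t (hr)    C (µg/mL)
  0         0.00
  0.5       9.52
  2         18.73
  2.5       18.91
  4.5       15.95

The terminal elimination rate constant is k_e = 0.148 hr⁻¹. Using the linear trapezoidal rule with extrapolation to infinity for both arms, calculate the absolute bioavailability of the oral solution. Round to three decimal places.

Trapezoidal AUC_0→12.5 (IV):
  [0→6]: (63.51+26.13)/2 × 6 = 268.92
  [6→6.5]: (26.13+24.27)/2 × 0.5 = 12.6
  [6.5→12.5]: (24.27+9.99)/2 × 6 = 102.78
  Sum = 384.3 µg/mL·hr
IV tail: 9.99/0.148 = 67.500; AUC_iv,0→∞ = 384.3 + 67.500 = 451.8 µg/mL·hr
Trapezoidal AUC_0→4.5 (oral solution):
  [0→0.5]: (0.00+9.52)/2 × 0.5 = 2.38
  [0.5→2]: (9.52+18.73)/2 × 1.5 = 21.1875
  [2→2.5]: (18.73+18.91)/2 × 0.5 = 9.41
  [2.5→4.5]: (18.91+15.95)/2 × 2 = 34.86
  Sum = 67.8375 µg/mL·hr
oral solution tail: 15.95/0.148 = 107.770; AUC_ev,0→∞ = 67.8375 + 107.770 = 175.6075 µg/mL·hr
F = (AUC_ev/D_ev)/(AUC_iv/D_iv) = (175.6075/200)/(451.8/100) = 0.8780375/4.518 = 0.1943

F = 0.194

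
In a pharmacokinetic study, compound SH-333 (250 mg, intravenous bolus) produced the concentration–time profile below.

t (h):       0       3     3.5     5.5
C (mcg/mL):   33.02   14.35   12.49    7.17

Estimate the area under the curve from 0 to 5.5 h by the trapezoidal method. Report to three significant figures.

AUC = 97.4 mcg/mL·h

Trapezoidal AUC_0→5.5:
  [0→3]: (33.02+14.35)/2 × 3 = 71.055
  [3→3.5]: (14.35+12.49)/2 × 0.5 = 6.71
  [3.5→5.5]: (12.49+7.17)/2 × 2 = 19.66
  Sum = 97.425 mcg/mL·h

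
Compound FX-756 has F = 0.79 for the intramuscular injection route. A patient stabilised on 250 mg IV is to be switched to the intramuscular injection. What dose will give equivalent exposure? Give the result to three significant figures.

D_intramuscular = 316 mg

For equal systemic exposure: F × D_ev = D_iv
D_ev = D_iv / F = 250 / 0.79 = 316.456 mg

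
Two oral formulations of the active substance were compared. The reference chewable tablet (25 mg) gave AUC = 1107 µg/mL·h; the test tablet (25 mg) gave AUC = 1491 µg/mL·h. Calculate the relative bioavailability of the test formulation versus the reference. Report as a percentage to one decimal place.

F_rel = (AUC_test/D_test) / (AUC_ref/D_ref)
      = (1491/25) / (1107/25)
      = 59.64 / 44.28 = 1.3469 = 134.69%

F_rel = 134.7%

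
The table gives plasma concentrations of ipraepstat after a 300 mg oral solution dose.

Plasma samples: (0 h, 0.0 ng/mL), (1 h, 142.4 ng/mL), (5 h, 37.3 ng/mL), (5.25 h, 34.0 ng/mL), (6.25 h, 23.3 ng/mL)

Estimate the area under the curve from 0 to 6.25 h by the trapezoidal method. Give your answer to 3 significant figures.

Trapezoidal AUC_0→6.25:
  [0→1]: (0.0+142.4)/2 × 1 = 71.2
  [1→5]: (142.4+37.3)/2 × 4 = 359.4
  [5→5.25]: (37.3+34.0)/2 × 0.25 = 8.9125
  [5.25→6.25]: (34.0+23.3)/2 × 1 = 28.65
  Sum = 468.1625 ng/mL·h

AUC = 468 ng/mL·h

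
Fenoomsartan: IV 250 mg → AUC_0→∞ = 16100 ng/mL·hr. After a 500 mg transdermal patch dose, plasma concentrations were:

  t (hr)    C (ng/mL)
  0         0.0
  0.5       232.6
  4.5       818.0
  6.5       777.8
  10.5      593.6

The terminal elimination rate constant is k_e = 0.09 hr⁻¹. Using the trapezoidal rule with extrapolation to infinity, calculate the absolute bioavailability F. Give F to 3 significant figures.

F = 0.407

Trapezoidal AUC_0→10.5 (transdermal patch):
  [0→0.5]: (0.0+232.6)/2 × 0.5 = 58.15
  [0.5→4.5]: (232.6+818.0)/2 × 4 = 2101.2
  [4.5→6.5]: (818.0+777.8)/2 × 2 = 1595.8
  [6.5→10.5]: (777.8+593.6)/2 × 4 = 2742.8
  Sum = 6497.95 ng/mL·hr
Tail: C_last/k_e = 593.6/0.09 = 6595.556
AUC_0→∞ (transdermal patch) = 6497.95 + 6595.556 = 13093.506 ng/mL·hr
F = (AUC_ev/D_ev)/(AUC_iv/D_iv) = (13093.506/500)/(16100/250) = 26.187012/64.4 = 0.4066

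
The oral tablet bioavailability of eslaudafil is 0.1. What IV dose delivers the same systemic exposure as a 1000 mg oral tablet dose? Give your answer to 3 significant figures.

D_iv = 100 mg

Systemic exposure from an extravascular dose = F × D_ev, so the equivalent IV dose is F × D_ev.
D_iv = F × D_ev = 0.1 × 1000 = 100 mg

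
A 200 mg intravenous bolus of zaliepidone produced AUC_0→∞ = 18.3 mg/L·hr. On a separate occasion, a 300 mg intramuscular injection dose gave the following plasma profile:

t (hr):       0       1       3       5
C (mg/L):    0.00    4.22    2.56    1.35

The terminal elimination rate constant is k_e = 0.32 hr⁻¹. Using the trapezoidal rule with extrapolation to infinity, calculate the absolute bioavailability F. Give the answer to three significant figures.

F = 0.620

Trapezoidal AUC_0→5 (intramuscular injection):
  [0→1]: (0.00+4.22)/2 × 1 = 2.11
  [1→3]: (4.22+2.56)/2 × 2 = 6.78
  [3→5]: (2.56+1.35)/2 × 2 = 3.91
  Sum = 12.8 mg/L·hr
Tail: C_last/k_e = 1.35/0.32 = 4.219
AUC_0→∞ (intramuscular injection) = 12.8 + 4.219 = 17.019 mg/L·hr
F = (AUC_ev/D_ev)/(AUC_iv/D_iv) = (17.019/300)/(18.3/200) = 0.05673/0.0915 = 0.6200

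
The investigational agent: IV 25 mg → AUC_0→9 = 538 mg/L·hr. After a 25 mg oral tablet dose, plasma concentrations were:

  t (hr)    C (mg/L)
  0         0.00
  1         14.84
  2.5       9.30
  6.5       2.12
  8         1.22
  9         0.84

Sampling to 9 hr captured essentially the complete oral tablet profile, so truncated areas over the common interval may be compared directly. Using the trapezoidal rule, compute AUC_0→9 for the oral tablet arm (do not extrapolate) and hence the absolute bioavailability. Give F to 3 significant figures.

Trapezoidal AUC_0→9 (oral tablet):
  [0→1]: (0.00+14.84)/2 × 1 = 7.42
  [1→2.5]: (14.84+9.30)/2 × 1.5 = 18.105
  [2.5→6.5]: (9.30+2.12)/2 × 4 = 22.84
  [6.5→8]: (2.12+1.22)/2 × 1.5 = 2.505
  [8→9]: (1.22+0.84)/2 × 1 = 1.03
  Sum = 51.9 mg/L·hr
F = (AUC_ev/D_ev)/(AUC_iv/D_iv) = (51.9/25)/(538/25) = 2.076/21.52 = 0.0965

F = 0.0965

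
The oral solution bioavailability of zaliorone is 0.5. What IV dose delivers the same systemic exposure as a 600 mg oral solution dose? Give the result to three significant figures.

D_iv = 300 mg

Systemic exposure from an extravascular dose = F × D_ev, so the equivalent IV dose is F × D_ev.
D_iv = F × D_ev = 0.5 × 600 = 300 mg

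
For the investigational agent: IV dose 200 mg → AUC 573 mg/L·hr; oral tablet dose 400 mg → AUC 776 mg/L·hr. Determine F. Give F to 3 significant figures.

F = 0.677

F = (AUC_ev / D_ev) / (AUC_iv / D_iv)
  = (776/400) / (573/200)
  = 1.94 / 2.865 = 0.6771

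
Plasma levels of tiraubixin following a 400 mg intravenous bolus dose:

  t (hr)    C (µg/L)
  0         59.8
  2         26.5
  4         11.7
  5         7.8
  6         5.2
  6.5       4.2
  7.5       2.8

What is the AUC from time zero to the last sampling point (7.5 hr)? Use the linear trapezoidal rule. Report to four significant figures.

AUC = 146.6 µg/L·hr

Trapezoidal AUC_0→7.5:
  [0→2]: (59.8+26.5)/2 × 2 = 86.3
  [2→4]: (26.5+11.7)/2 × 2 = 38.2
  [4→5]: (11.7+7.8)/2 × 1 = 9.75
  [5→6]: (7.8+5.2)/2 × 1 = 6.5
  [6→6.5]: (5.2+4.2)/2 × 0.5 = 2.35
  [6.5→7.5]: (4.2+2.8)/2 × 1 = 3.5
  Sum = 146.6 µg/L·hr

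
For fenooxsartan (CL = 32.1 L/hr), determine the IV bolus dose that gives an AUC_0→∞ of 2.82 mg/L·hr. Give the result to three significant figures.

Dose = 90.5 mg

Dose_iv = CL × AUC_0→∞
     = 32.1 × 2.82 = 90.522 mg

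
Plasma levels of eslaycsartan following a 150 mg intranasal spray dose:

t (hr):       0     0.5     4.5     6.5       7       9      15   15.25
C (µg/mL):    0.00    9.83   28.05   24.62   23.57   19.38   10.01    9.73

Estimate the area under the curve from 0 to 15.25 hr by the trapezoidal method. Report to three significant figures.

Trapezoidal AUC_0→15.25:
  [0→0.5]: (0.00+9.83)/2 × 0.5 = 2.4575
  [0.5→4.5]: (9.83+28.05)/2 × 4 = 75.76
  [4.5→6.5]: (28.05+24.62)/2 × 2 = 52.67
  [6.5→7]: (24.62+23.57)/2 × 0.5 = 12.0475
  [7→9]: (23.57+19.38)/2 × 2 = 42.95
  [9→15]: (19.38+10.01)/2 × 6 = 88.17
  [15→15.25]: (10.01+9.73)/2 × 0.25 = 2.4675
  Sum = 276.5225 µg/mL·hr

AUC = 277 µg/mL·hr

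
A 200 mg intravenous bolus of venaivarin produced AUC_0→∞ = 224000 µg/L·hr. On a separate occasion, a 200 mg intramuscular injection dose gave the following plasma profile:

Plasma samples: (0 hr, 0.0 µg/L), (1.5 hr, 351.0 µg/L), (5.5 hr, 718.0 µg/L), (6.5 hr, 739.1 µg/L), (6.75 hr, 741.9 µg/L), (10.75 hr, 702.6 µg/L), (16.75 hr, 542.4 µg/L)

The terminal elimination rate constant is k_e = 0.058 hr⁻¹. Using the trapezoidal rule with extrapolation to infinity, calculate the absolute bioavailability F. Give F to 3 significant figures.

F = 0.0861

Trapezoidal AUC_0→16.75 (intramuscular injection):
  [0→1.5]: (0.0+351.0)/2 × 1.5 = 263.25
  [1.5→5.5]: (351.0+718.0)/2 × 4 = 2138.0
  [5.5→6.5]: (718.0+739.1)/2 × 1 = 728.55
  [6.5→6.75]: (739.1+741.9)/2 × 0.25 = 185.125
  [6.75→10.75]: (741.9+702.6)/2 × 4 = 2889.0
  [10.75→16.75]: (702.6+542.4)/2 × 6 = 3735.0
  Sum = 9938.925 µg/L·hr
Tail: C_last/k_e = 542.4/0.058 = 9351.724
AUC_0→∞ (intramuscular injection) = 9938.925 + 9351.724 = 19290.649 µg/L·hr
F = (AUC_ev/D_ev)/(AUC_iv/D_iv) = (19290.649/200)/(224000/200) = 96.453245/1120 = 0.0861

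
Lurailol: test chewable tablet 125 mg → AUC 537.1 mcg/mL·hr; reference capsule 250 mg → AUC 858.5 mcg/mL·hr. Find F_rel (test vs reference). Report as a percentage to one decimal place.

F_rel = (AUC_test/D_test) / (AUC_ref/D_ref)
      = (537.1/125) / (858.5/250)
      = 4.2968 / 3.434 = 1.2513 = 125.13%

F_rel = 125.1%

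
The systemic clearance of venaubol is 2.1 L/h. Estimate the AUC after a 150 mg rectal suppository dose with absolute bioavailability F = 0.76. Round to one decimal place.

AUC_0→∞ = F × Dose / CL
        = 0.76 × 150 / 2.1 = 54.2857 mg/L·h

AUC = 54.3 mg/L·h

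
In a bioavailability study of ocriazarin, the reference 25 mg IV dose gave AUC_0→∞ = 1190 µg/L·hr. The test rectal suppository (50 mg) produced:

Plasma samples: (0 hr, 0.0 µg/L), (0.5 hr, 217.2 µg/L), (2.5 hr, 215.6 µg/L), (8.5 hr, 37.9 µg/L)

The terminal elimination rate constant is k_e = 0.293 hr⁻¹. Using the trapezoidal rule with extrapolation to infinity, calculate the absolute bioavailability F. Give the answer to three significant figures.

F = 0.579

Trapezoidal AUC_0→8.5 (rectal suppository):
  [0→0.5]: (0.0+217.2)/2 × 0.5 = 54.3
  [0.5→2.5]: (217.2+215.6)/2 × 2 = 432.8
  [2.5→8.5]: (215.6+37.9)/2 × 6 = 760.5
  Sum = 1247.6 µg/L·hr
Tail: C_last/k_e = 37.9/0.293 = 129.352
AUC_0→∞ (rectal suppository) = 1247.6 + 129.352 = 1376.952 µg/L·hr
F = (AUC_ev/D_ev)/(AUC_iv/D_iv) = (1376.952/50)/(1190/25) = 27.53904/47.6 = 0.5786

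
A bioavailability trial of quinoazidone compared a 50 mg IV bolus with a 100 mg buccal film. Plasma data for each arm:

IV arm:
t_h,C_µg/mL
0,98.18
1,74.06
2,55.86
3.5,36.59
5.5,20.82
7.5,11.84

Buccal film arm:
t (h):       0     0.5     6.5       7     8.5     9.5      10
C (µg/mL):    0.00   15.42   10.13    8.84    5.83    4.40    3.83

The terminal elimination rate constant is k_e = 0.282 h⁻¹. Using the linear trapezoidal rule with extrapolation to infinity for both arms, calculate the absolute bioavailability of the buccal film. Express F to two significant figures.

F = 0.17

Trapezoidal AUC_0→7.5 (IV):
  [0→1]: (98.18+74.06)/2 × 1 = 86.12
  [1→2]: (74.06+55.86)/2 × 1 = 64.96
  [2→3.5]: (55.86+36.59)/2 × 1.5 = 69.3375
  [3.5→5.5]: (36.59+20.82)/2 × 2 = 57.41
  [5.5→7.5]: (20.82+11.84)/2 × 2 = 32.66
  Sum = 310.4875 µg/mL·h
IV tail: 11.84/0.282 = 41.986; AUC_iv,0→∞ = 310.4875 + 41.986 = 352.4735 µg/mL·h
Trapezoidal AUC_0→10 (buccal film):
  [0→0.5]: (0.00+15.42)/2 × 0.5 = 3.855
  [0.5→6.5]: (15.42+10.13)/2 × 6 = 76.65
  [6.5→7]: (10.13+8.84)/2 × 0.5 = 4.7425
  [7→8.5]: (8.84+5.83)/2 × 1.5 = 11.0025
  [8.5→9.5]: (5.83+4.40)/2 × 1 = 5.115
  [9.5→10]: (4.40+3.83)/2 × 0.5 = 2.0575
  Sum = 103.4225 µg/mL·h
buccal film tail: 3.83/0.282 = 13.582; AUC_ev,0→∞ = 103.4225 + 13.582 = 117.0045 µg/mL·h
F = (AUC_ev/D_ev)/(AUC_iv/D_iv) = (117.0045/100)/(352.4735/50) = 1.170045/7.04947 = 0.1660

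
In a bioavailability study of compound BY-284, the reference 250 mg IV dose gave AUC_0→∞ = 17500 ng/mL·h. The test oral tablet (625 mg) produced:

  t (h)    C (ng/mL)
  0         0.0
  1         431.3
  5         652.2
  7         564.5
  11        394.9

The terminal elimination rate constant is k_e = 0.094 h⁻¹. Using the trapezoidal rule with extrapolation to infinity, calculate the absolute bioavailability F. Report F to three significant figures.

F = 0.222

Trapezoidal AUC_0→11 (oral tablet):
  [0→1]: (0.0+431.3)/2 × 1 = 215.65
  [1→5]: (431.3+652.2)/2 × 4 = 2167.0
  [5→7]: (652.2+564.5)/2 × 2 = 1216.7
  [7→11]: (564.5+394.9)/2 × 4 = 1918.8
  Sum = 5518.15 ng/mL·h
Tail: C_last/k_e = 394.9/0.094 = 4201.064
AUC_0→∞ (oral tablet) = 5518.15 + 4201.064 = 9719.214 ng/mL·h
F = (AUC_ev/D_ev)/(AUC_iv/D_iv) = (9719.214/625)/(17500/250) = 15.5507/70 = 0.2222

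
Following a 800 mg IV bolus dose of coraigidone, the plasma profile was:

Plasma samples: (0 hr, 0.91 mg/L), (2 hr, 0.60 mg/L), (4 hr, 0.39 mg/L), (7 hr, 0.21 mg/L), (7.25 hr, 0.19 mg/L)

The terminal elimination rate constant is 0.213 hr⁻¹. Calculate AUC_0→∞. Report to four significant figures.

AUC = 4.342 mg/L·hr

Trapezoidal AUC_0→7.25:
  [0→2]: (0.91+0.60)/2 × 2 = 1.51
  [2→4]: (0.60+0.39)/2 × 2 = 0.99
  [4→7]: (0.39+0.21)/2 × 3 = 0.9
  [7→7.25]: (0.21+0.19)/2 × 0.25 = 0.05
  Sum = 3.45 mg/L·hr
Extrapolated tail: C_last / k_e = 0.19 / 0.213 = 0.892
AUC_0→∞ = 3.45 + 0.892 = 4.342 mg/L·hr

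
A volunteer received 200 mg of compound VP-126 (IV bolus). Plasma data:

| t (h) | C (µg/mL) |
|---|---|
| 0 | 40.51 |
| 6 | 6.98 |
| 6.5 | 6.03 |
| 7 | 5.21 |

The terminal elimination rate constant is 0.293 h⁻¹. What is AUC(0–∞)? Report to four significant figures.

AUC = 166.3 µg/mL·h

Trapezoidal AUC_0→7:
  [0→6]: (40.51+6.98)/2 × 6 = 142.47
  [6→6.5]: (6.98+6.03)/2 × 0.5 = 3.2525
  [6.5→7]: (6.03+5.21)/2 × 0.5 = 2.81
  Sum = 148.5325 µg/mL·h
Extrapolated tail: C_last / k_e = 5.21 / 0.293 = 17.782
AUC_0→∞ = 148.5325 + 17.782 = 166.3145 µg/mL·h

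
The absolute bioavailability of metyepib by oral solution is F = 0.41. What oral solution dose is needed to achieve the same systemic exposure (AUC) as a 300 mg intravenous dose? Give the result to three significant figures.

D_oral = 732 mg

For equal systemic exposure: F × D_ev = D_iv
D_ev = D_iv / F = 300 / 0.41 = 731.707 mg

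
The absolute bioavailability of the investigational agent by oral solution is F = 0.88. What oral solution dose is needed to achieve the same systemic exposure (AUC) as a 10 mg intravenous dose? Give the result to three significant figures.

D_oral = 11.4 mg

For equal systemic exposure: F × D_ev = D_iv
D_ev = D_iv / F = 10 / 0.88 = 11.3636 mg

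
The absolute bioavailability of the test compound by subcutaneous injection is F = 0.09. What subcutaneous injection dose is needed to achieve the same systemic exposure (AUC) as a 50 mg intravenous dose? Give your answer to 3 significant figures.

For equal systemic exposure: F × D_ev = D_iv
D_ev = D_iv / F = 50 / 0.09 = 555.556 mg

D_subcutaneous = 556 mg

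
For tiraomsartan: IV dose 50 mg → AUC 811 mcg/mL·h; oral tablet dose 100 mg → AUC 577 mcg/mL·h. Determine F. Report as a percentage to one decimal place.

F = 35.6%

F = (AUC_ev / D_ev) / (AUC_iv / D_iv)
  = (577/100) / (811/50)
  = 5.77 / 16.22 = 0.3557
  = 35.57%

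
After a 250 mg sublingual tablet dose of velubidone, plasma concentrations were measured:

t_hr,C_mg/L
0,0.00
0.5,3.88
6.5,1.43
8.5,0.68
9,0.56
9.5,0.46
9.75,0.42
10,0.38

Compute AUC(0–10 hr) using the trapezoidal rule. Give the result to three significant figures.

AUC = 19.8 mg/L·hr

Trapezoidal AUC_0→10:
  [0→0.5]: (0.00+3.88)/2 × 0.5 = 0.97
  [0.5→6.5]: (3.88+1.43)/2 × 6 = 15.93
  [6.5→8.5]: (1.43+0.68)/2 × 2 = 2.11
  [8.5→9]: (0.68+0.56)/2 × 0.5 = 0.31
  [9→9.5]: (0.56+0.46)/2 × 0.5 = 0.255
  [9.5→9.75]: (0.46+0.42)/2 × 0.25 = 0.11
  [9.75→10]: (0.42+0.38)/2 × 0.25 = 0.1
  Sum = 19.785 mg/L·hr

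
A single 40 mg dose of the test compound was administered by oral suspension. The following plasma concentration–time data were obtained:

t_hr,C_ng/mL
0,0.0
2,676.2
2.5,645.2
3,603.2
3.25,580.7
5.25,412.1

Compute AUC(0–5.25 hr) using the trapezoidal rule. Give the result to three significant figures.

AUC = 2460 ng/mL·hr

Trapezoidal AUC_0→5.25:
  [0→2]: (0.0+676.2)/2 × 2 = 676.2
  [2→2.5]: (676.2+645.2)/2 × 0.5 = 330.35
  [2.5→3]: (645.2+603.2)/2 × 0.5 = 312.1
  [3→3.25]: (603.2+580.7)/2 × 0.25 = 147.9875
  [3.25→5.25]: (580.7+412.1)/2 × 2 = 992.8
  Sum = 2459.4375 ng/mL·hr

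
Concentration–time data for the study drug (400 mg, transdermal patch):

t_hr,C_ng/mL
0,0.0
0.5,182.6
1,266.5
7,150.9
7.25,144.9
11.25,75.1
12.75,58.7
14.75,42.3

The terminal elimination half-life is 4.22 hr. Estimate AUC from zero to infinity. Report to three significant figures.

AUC = 2350 ng/mL·hr

Trapezoidal AUC_0→14.75:
  [0→0.5]: (0.0+182.6)/2 × 0.5 = 45.65
  [0.5→1]: (182.6+266.5)/2 × 0.5 = 112.275
  [1→7]: (266.5+150.9)/2 × 6 = 1252.2
  [7→7.25]: (150.9+144.9)/2 × 0.25 = 36.975
  [7.25→11.25]: (144.9+75.1)/2 × 4 = 440.0
  [11.25→12.75]: (75.1+58.7)/2 × 1.5 = 100.35
  [12.75→14.75]: (58.7+42.3)/2 × 2 = 101.0
  Sum = 2088.45 ng/mL·hr
k_e = ln2 / t½ = 0.693147 / 4.22 = 0.1643 hr^-1
Extrapolated tail: C_last / k_e = 42.3 / 0.1643 = 257.456
AUC_0→∞ = 2088.45 + 257.456 = 2345.906 ng/mL·hr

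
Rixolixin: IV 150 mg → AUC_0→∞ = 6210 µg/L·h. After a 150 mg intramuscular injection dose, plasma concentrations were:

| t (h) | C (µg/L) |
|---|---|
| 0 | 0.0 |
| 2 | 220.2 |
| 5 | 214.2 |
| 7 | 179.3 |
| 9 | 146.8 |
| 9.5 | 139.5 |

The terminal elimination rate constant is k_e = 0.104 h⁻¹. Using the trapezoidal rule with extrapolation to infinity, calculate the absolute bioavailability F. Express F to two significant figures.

F = 0.48

Trapezoidal AUC_0→9.5 (intramuscular injection):
  [0→2]: (0.0+220.2)/2 × 2 = 220.2
  [2→5]: (220.2+214.2)/2 × 3 = 651.6
  [5→7]: (214.2+179.3)/2 × 2 = 393.5
  [7→9]: (179.3+146.8)/2 × 2 = 326.1
  [9→9.5]: (146.8+139.5)/2 × 0.5 = 71.575
  Sum = 1662.975 µg/L·h
Tail: C_last/k_e = 139.5/0.104 = 1341.346
AUC_0→∞ (intramuscular injection) = 1662.975 + 1341.346 = 3004.321 µg/L·h
F = (AUC_ev/D_ev)/(AUC_iv/D_iv) = (3004.321/150)/(6210/150) = 20.0288/41.4 = 0.4838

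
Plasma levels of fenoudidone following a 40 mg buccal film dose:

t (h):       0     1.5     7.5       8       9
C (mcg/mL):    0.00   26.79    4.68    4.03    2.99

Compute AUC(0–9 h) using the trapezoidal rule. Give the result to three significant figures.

Trapezoidal AUC_0→9:
  [0→1.5]: (0.00+26.79)/2 × 1.5 = 20.0925
  [1.5→7.5]: (26.79+4.68)/2 × 6 = 94.41
  [7.5→8]: (4.68+4.03)/2 × 0.5 = 2.1775
  [8→9]: (4.03+2.99)/2 × 1 = 3.51
  Sum = 120.19 mcg/mL·h

AUC = 120 mcg/mL·h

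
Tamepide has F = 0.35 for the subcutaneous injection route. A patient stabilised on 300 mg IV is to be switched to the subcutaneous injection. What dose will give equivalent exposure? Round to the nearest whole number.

For equal systemic exposure: F × D_ev = D_iv
D_ev = D_iv / F = 300 / 0.35 = 857.143 mg

D_subcutaneous = 857 mg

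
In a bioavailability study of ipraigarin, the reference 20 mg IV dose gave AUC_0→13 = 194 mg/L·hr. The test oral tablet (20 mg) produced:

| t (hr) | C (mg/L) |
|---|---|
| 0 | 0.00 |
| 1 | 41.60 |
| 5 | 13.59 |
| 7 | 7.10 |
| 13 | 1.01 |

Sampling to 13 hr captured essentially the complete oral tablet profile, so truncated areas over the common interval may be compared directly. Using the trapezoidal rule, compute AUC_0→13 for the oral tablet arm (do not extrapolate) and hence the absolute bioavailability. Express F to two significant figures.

F = 0.91

Trapezoidal AUC_0→13 (oral tablet):
  [0→1]: (0.00+41.60)/2 × 1 = 20.8
  [1→5]: (41.60+13.59)/2 × 4 = 110.38
  [5→7]: (13.59+7.10)/2 × 2 = 20.69
  [7→13]: (7.10+1.01)/2 × 6 = 24.33
  Sum = 176.2 mg/L·hr
F = (AUC_ev/D_ev)/(AUC_iv/D_iv) = (176.2/20)/(194/20) = 8.81/9.7 = 0.9082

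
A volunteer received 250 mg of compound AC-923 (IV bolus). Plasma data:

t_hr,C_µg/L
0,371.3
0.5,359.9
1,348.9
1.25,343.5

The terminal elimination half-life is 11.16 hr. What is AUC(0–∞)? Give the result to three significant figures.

AUC = 5980 µg/L·hr

Trapezoidal AUC_0→1.25:
  [0→0.5]: (371.3+359.9)/2 × 0.5 = 182.8
  [0.5→1]: (359.9+348.9)/2 × 0.5 = 177.2
  [1→1.25]: (348.9+343.5)/2 × 0.25 = 86.55
  Sum = 446.55 µg/L·hr
k_e = ln2 / t½ = 0.693147 / 11.16 = 0.0621 hr^-1
Extrapolated tail: C_last / k_e = 343.5 / 0.0621 = 5531.401
AUC_0→∞ = 446.55 + 5531.401 = 5977.951 µg/L·hr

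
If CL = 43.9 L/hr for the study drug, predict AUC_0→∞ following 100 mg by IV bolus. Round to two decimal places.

AUC = 2.28 mg/L·hr

AUC_0→∞ = Dose_iv / CL
        = 100 / 43.9 = 2.2779 mg/L·hr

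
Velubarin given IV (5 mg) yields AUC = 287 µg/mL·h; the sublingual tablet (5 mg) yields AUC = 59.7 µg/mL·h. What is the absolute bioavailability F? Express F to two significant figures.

F = 0.21

F = (AUC_ev / D_ev) / (AUC_iv / D_iv)
  = (59.7/5) / (287/5)
  = 11.94 / 57.4 = 0.2080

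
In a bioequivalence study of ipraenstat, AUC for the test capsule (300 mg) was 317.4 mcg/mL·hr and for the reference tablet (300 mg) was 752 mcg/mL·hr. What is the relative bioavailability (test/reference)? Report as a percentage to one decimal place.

F_rel = (AUC_test/D_test) / (AUC_ref/D_ref)
      = (317.4/300) / (752/300)
      = 1.058 / 2.50667 = 0.4221 = 42.21%

F_rel = 42.2%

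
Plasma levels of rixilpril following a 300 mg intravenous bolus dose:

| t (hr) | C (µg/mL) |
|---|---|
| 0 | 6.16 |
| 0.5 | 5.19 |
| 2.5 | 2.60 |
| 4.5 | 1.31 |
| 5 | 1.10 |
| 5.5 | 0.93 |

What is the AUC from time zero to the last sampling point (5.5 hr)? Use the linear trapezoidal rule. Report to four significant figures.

Trapezoidal AUC_0→5.5:
  [0→0.5]: (6.16+5.19)/2 × 0.5 = 2.8375
  [0.5→2.5]: (5.19+2.60)/2 × 2 = 7.79
  [2.5→4.5]: (2.60+1.31)/2 × 2 = 3.91
  [4.5→5]: (1.31+1.10)/2 × 0.5 = 0.6025
  [5→5.5]: (1.10+0.93)/2 × 0.5 = 0.5075
  Sum = 15.6475 µg/mL·hr

AUC = 15.65 µg/mL·hr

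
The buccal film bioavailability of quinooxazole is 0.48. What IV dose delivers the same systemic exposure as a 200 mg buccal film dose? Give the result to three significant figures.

D_iv = 96.0 mg

Systemic exposure from an extravascular dose = F × D_ev, so the equivalent IV dose is F × D_ev.
D_iv = F × D_ev = 0.48 × 200 = 96 mg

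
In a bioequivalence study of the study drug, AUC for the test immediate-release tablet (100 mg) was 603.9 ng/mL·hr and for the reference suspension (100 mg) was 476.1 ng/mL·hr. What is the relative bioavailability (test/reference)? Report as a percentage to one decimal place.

F_rel = 126.8%

F_rel = (AUC_test/D_test) / (AUC_ref/D_ref)
      = (603.9/100) / (476.1/100)
      = 6.039 / 4.761 = 1.2684 = 126.84%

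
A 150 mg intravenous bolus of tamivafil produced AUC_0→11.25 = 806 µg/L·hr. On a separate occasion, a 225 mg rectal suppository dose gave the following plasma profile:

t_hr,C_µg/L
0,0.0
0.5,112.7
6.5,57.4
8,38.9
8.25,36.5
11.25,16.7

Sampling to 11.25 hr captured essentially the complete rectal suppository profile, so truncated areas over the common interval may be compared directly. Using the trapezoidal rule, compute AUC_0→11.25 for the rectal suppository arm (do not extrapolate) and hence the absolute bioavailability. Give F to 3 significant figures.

Trapezoidal AUC_0→11.25 (rectal suppository):
  [0→0.5]: (0.0+112.7)/2 × 0.5 = 28.175
  [0.5→6.5]: (112.7+57.4)/2 × 6 = 510.3
  [6.5→8]: (57.4+38.9)/2 × 1.5 = 72.225
  [8→8.25]: (38.9+36.5)/2 × 0.25 = 9.425
  [8.25→11.25]: (36.5+16.7)/2 × 3 = 79.8
  Sum = 699.925 µg/L·hr
F = (AUC_ev/D_ev)/(AUC_iv/D_iv) = (699.925/225)/(806/150) = 3.11078/5.37333 = 0.5789

F = 0.579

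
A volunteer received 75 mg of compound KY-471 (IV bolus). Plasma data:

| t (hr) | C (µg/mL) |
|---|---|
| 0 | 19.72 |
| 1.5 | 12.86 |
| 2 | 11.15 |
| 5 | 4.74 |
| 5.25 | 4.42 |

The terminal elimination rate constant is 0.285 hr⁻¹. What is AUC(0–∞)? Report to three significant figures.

Trapezoidal AUC_0→5.25:
  [0→1.5]: (19.72+12.86)/2 × 1.5 = 24.435
  [1.5→2]: (12.86+11.15)/2 × 0.5 = 6.0025
  [2→5]: (11.15+4.74)/2 × 3 = 23.835
  [5→5.25]: (4.74+4.42)/2 × 0.25 = 1.145
  Sum = 55.4175 µg/mL·hr
Extrapolated tail: C_last / k_e = 4.42 / 0.285 = 15.509
AUC_0→∞ = 55.4175 + 15.509 = 70.9265 µg/mL·hr

AUC = 70.9 µg/mL·hr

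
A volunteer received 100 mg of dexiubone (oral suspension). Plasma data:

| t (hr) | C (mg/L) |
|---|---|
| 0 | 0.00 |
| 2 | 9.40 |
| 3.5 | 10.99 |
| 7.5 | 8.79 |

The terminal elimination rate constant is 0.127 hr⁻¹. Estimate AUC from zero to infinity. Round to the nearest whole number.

AUC = 133 mg/L·hr

Trapezoidal AUC_0→7.5:
  [0→2]: (0.00+9.40)/2 × 2 = 9.4
  [2→3.5]: (9.40+10.99)/2 × 1.5 = 15.2925
  [3.5→7.5]: (10.99+8.79)/2 × 4 = 39.56
  Sum = 64.2525 mg/L·hr
Extrapolated tail: C_last / k_e = 8.79 / 0.127 = 69.213
AUC_0→∞ = 64.2525 + 69.213 = 133.4655 mg/L·hr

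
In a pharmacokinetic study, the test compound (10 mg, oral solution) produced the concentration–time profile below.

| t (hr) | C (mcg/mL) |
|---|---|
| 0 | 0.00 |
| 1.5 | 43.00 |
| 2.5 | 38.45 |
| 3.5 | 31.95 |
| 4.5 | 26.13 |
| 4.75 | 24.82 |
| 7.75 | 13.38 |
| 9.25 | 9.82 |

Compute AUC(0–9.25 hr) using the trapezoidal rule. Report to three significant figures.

AUC = 218 mcg/mL·hr

Trapezoidal AUC_0→9.25:
  [0→1.5]: (0.00+43.00)/2 × 1.5 = 32.25
  [1.5→2.5]: (43.00+38.45)/2 × 1 = 40.725
  [2.5→3.5]: (38.45+31.95)/2 × 1 = 35.2
  [3.5→4.5]: (31.95+26.13)/2 × 1 = 29.04
  [4.5→4.75]: (26.13+24.82)/2 × 0.25 = 6.36875
  [4.75→7.75]: (24.82+13.38)/2 × 3 = 57.3
  [7.75→9.25]: (13.38+9.82)/2 × 1.5 = 17.4
  Sum = 218.28375 mcg/mL·hr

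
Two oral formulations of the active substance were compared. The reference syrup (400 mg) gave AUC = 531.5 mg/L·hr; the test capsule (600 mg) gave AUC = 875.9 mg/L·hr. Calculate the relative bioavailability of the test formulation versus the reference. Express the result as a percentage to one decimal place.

F_rel = 109.9%

F_rel = (AUC_test/D_test) / (AUC_ref/D_ref)
      = (875.9/600) / (531.5/400)
      = 1.45983 / 1.32875 = 1.0986 = 109.86%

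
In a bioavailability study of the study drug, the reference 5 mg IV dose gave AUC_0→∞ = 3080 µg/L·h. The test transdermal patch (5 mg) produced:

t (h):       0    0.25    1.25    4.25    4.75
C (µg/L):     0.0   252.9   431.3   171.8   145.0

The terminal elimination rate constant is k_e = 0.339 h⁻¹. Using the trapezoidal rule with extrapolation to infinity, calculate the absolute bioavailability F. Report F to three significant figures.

Trapezoidal AUC_0→4.75 (transdermal patch):
  [0→0.25]: (0.0+252.9)/2 × 0.25 = 31.6125
  [0.25→1.25]: (252.9+431.3)/2 × 1 = 342.1
  [1.25→4.25]: (431.3+171.8)/2 × 3 = 904.65
  [4.25→4.75]: (171.8+145.0)/2 × 0.5 = 79.2
  Sum = 1357.5625 µg/L·h
Tail: C_last/k_e = 145.0/0.339 = 427.729
AUC_0→∞ (transdermal patch) = 1357.5625 + 427.729 = 1785.2915 µg/L·h
F = (AUC_ev/D_ev)/(AUC_iv/D_iv) = (1785.2915/5)/(3080/5) = 357.0583/616 = 0.5796

F = 0.580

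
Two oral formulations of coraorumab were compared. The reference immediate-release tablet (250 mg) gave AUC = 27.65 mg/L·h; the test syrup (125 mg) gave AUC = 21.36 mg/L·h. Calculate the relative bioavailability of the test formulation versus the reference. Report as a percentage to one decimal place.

F_rel = (AUC_test/D_test) / (AUC_ref/D_ref)
      = (21.36/125) / (27.65/250)
      = 0.17088 / 0.1106 = 1.5450 = 154.50%

F_rel = 154.5%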